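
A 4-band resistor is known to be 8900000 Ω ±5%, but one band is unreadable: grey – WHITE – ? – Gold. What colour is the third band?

8900000 Ω = 89 × 10^5.
The third band is the multiplier, 10^5, which is green.

green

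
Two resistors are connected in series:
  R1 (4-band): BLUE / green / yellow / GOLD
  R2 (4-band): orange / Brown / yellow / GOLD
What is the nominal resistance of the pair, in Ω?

960000 Ω

R1: blue, green → 65; yellow ×10^4 → 650000 Ω.
R2: orange, brown → 31; yellow ×10^4 → 310000 Ω.
Series: 650000 + 310000 = 960000 Ω.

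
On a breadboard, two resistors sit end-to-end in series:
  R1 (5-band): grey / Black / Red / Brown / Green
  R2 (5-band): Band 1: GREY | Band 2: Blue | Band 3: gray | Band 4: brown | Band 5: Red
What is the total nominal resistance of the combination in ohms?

16700 Ω

R1: grey, black, red → 802; brown ×10 → 8020 Ω.
R2: grey, blue, grey → 868; brown ×10 → 8680 Ω.
Series: 8020 + 8680 = 16700 Ω.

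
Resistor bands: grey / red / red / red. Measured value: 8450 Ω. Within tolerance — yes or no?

Grey → 8 (first significant figure)
Red → 2 (second significant figure)
Red → ×10^2 multiplier
Red → ±2% tolerance
82 × 100 = 8200 Ω
Allowed range: 8036 Ω to 8364 Ω.
8450 Ω lies outside that range.

no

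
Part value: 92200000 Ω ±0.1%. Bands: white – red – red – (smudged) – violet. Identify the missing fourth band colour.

green

92200000 Ω = 922 × 10^5.
The fourth band is the multiplier, 10^5, which is green.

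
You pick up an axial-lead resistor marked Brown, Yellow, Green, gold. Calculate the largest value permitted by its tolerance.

1470000 Ω

Brown → 1 (first significant figure)
Yellow → 4 (second significant figure)
Green → ×10^5 multiplier
Gold → ±5% tolerance
14 × 100000 = 1400000 Ω
Largest = 1400000 × (1 + 5/100) = 1470000 Ω.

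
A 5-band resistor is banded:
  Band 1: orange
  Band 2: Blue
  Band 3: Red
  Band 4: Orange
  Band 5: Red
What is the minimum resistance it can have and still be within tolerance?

Orange → 3 (first significant figure)
Blue → 6 (second significant figure)
Red → 2 (third significant figure)
Orange → ×10^3 multiplier
Red → ±2% tolerance
362 × 1000 = 362000 Ω
Minimum = 362000 × (1 − 2/100) = 354760 Ω.

354760 Ω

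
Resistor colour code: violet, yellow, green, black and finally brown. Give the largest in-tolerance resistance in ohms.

Violet → 7 (first significant figure)
Yellow → 4 (second significant figure)
Green → 5 (third significant figure)
Black → ×1 multiplier
Brown → ±1% tolerance
745 × 1 = 745 Ω
Largest = 745 × (1 + 1/100) = 752.45 Ω.

752.45 Ω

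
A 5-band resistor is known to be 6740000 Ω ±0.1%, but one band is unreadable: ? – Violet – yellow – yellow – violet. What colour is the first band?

blue

6740000 Ω = 674 × 10^4.
The first band gives digit 6 of the significand, and 6 is blue.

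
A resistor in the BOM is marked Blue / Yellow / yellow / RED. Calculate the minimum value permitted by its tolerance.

Blue → 6 (first significant figure)
Yellow → 4 (second significant figure)
Yellow → ×10^4 multiplier
Red → ±2% tolerance
64 × 10000 = 640000 Ω
Minimum = 640000 × (1 − 2/100) = 627200 Ω.

627200 Ω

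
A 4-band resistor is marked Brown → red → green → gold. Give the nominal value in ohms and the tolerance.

Brown → 1 (first significant figure)
Red → 2 (second significant figure)
Green → ×10^5 multiplier
Gold → ±5% tolerance
12 × 100000 = 1200000 Ω

1200000 Ω ±5%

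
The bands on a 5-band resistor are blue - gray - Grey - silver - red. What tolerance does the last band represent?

±2%

The last band, red, is the tolerance band.
Red corresponds to ±2%.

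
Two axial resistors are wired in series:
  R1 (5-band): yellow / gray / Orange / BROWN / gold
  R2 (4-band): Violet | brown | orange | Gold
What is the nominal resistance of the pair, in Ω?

R1: yellow, grey, orange → 483; brown ×10 → 4830 Ω.
R2: violet, brown → 71; orange ×10^3 → 71000 Ω.
Series: 4830 + 71000 = 75830 Ω.

75830 Ω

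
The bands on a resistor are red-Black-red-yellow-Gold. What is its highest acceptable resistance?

2121000 Ω

Red → 2 (first significant figure)
Black → 0 (second significant figure)
Red → 2 (third significant figure)
Yellow → ×10^4 multiplier
Gold → ±5% tolerance
202 × 10000 = 2020000 Ω
Highest = 2020000 × (1 + 5/100) = 2121000 Ω.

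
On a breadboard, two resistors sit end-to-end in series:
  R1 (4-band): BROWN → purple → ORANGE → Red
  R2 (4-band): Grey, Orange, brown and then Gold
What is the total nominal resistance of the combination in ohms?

R1: brown, violet → 17; orange ×10^3 → 17000 Ω.
R2: grey, orange → 83; brown ×10 → 830 Ω.
Series: 17000 + 830 = 17830 Ω.

17830 Ω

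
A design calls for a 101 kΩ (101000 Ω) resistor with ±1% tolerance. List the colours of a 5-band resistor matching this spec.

101000 Ω = 101 × 10^3.
1 → brown
0 → black
1 → brown
Multiplier 10^3 → orange.
±1% tolerance → brown.

brown, black, brown, orange, brown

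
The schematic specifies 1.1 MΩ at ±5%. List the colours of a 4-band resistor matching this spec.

brown, brown, green, gold

1100000 Ω = 11 × 10^5.
1 → brown
1 → brown
Multiplier 10^5 → green.
±5% tolerance → gold.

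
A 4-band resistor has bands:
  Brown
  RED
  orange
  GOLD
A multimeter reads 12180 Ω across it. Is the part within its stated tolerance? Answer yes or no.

yes

Brown → 1 (first significant figure)
Red → 2 (second significant figure)
Orange → ×10^3 multiplier
Gold → ±5% tolerance
12 × 1000 = 12000 Ω
Allowed range: 11400 Ω to 12600 Ω.
12180 Ω lies inside that range.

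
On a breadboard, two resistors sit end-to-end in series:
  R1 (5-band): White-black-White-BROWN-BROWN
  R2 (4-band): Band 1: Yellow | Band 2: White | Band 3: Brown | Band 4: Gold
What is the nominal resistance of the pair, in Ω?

9580 Ω

R1: white, black, white → 909; brown ×10 → 9090 Ω.
R2: yellow, white → 49; brown ×10 → 490 Ω.
Series: 9090 + 490 = 9580 Ω.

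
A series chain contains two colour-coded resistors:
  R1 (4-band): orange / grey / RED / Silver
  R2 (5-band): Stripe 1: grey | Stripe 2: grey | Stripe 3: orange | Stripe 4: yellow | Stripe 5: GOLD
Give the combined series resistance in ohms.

R1: orange, grey → 38; red ×10^2 → 3800 Ω.
R2: grey, grey, orange → 883; yellow ×10^4 → 8830000 Ω.
Series: 3800 + 8830000 = 8833800 Ω.

8833800 Ω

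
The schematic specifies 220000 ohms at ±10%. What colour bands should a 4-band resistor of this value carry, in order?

red, red, yellow, silver

220000 Ω = 22 × 10^4.
2 → red
2 → red
Multiplier 10^4 → yellow.
±10% tolerance → silver.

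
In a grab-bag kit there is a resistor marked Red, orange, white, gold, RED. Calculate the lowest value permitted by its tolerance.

Red → 2 (first significant figure)
Orange → 3 (second significant figure)
White → 9 (third significant figure)
Gold → ×0.1 multiplier
Red → ±2% tolerance
239 × 0.1 = 23.9 Ω
Lowest = 23.9 × (1 − 2/100) = 23.422 Ω.

23.422 Ω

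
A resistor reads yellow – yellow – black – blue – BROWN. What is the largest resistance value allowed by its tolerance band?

444400000 Ω

Yellow → 4 (first significant figure)
Yellow → 4 (second significant figure)
Black → 0 (third significant figure)
Blue → ×10^6 multiplier
Brown → ±1% tolerance
440 × 1000000 = 440000000 Ω
Largest = 440000000 × (1 + 1/100) = 444400000 Ω.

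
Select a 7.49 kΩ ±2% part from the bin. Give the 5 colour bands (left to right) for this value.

violet, yellow, white, brown, red

7490 Ω = 749 × 10^1.
7 → violet
4 → yellow
9 → white
Multiplier 10^1 → brown.
±2% tolerance → red.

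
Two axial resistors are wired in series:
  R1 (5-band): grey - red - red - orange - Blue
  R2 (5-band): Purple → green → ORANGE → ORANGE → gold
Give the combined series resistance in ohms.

R1: grey, red, red → 822; orange ×10^3 → 822000 Ω.
R2: violet, green, orange → 753; orange ×10^3 → 753000 Ω.
Series: 822000 + 753000 = 1575000 Ω.

1575000 Ω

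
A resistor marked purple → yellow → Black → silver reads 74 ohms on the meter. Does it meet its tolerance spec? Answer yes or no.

Violet → 7 (first significant figure)
Yellow → 4 (second significant figure)
Black → ×1 multiplier
Silver → ±10% tolerance
74 × 1 = 74 Ω
Allowed range: 66.6 Ω to 81.4 Ω.
74 ohms lies inside that range.

yes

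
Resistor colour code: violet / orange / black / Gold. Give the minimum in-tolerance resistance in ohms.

Violet → 7 (first significant figure)
Orange → 3 (second significant figure)
Black → ×1 multiplier
Gold → ±5% tolerance
73 × 1 = 73 Ω
Minimum = 73 × (1 − 5/100) = 69.35 Ω.

69.35 Ω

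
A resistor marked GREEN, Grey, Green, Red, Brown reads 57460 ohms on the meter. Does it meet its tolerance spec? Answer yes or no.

no

Green → 5 (first significant figure)
Grey → 8 (second significant figure)
Green → 5 (third significant figure)
Red → ×10^2 multiplier
Brown → ±1% tolerance
585 × 100 = 58500 Ω
Allowed range: 57915 Ω to 59085 Ω.
57460 ohms lies outside that range.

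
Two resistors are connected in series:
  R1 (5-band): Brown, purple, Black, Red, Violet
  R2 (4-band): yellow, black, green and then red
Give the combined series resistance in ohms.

4017000 Ω

R1: brown, violet, black → 170; red ×10^2 → 17000 Ω.
R2: yellow, black → 40; green ×10^5 → 4000000 Ω.
Series: 17000 + 4000000 = 4017000 Ω.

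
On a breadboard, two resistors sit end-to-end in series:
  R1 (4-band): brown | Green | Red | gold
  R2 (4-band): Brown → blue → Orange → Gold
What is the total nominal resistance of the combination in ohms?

17500 Ω

R1: brown, green → 15; red ×10^2 → 1500 Ω.
R2: brown, blue → 16; orange ×10^3 → 16000 Ω.
Series: 1500 + 16000 = 17500 Ω.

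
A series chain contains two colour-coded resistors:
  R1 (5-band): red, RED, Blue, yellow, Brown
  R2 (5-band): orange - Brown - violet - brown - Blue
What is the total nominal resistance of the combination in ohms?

2263170 Ω

R1: red, red, blue → 226; yellow ×10^4 → 2260000 Ω.
R2: orange, brown, violet → 317; brown ×10 → 3170 Ω.
Series: 2260000 + 3170 = 2263170 Ω.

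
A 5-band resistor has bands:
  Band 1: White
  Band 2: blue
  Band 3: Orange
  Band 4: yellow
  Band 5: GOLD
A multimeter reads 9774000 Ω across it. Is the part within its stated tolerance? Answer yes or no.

yes

White → 9 (first significant figure)
Blue → 6 (second significant figure)
Orange → 3 (third significant figure)
Yellow → ×10^4 multiplier
Gold → ±5% tolerance
963 × 10000 = 9630000 Ω
Allowed range: 9148500 Ω to 10111500 Ω.
9774000 Ω lies inside that range.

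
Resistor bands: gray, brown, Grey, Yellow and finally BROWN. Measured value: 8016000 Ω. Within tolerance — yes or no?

Grey → 8 (first significant figure)
Brown → 1 (second significant figure)
Grey → 8 (third significant figure)
Yellow → ×10^4 multiplier
Brown → ±1% tolerance
818 × 10000 = 8180000 Ω
Allowed range: 8098200 Ω to 8261800 Ω.
8016000 Ω lies outside that range.

no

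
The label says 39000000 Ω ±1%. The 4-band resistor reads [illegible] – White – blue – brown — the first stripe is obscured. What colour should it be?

39000000 Ω = 39 × 10^6.
The first band gives digit 3 of the significand, and 3 is orange.

orange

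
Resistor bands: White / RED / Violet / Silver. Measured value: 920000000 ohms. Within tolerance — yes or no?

yes

White → 9 (first significant figure)
Red → 2 (second significant figure)
Violet → ×10^7 multiplier
Silver → ±10% tolerance
92 × 10000000 = 920000000 Ω
Allowed range: 828000000 Ω to 1012000000 Ω.
920000000 ohms lies inside that range.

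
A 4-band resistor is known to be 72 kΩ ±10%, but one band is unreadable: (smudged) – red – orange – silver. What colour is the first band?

72000 Ω = 72 × 10^3.
The first band gives digit 7 of the significand, and 7 is violet.

violet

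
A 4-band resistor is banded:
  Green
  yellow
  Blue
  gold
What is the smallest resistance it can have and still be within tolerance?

Green → 5 (first significant figure)
Yellow → 4 (second significant figure)
Blue → ×10^6 multiplier
Gold → ±5% tolerance
54 × 1000000 = 54000000 Ω
Smallest = 54000000 × (1 − 5/100) = 51300000 Ω.

51300000 Ω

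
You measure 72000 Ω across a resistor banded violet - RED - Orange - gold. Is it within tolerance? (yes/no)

yes

Violet → 7 (first significant figure)
Red → 2 (second significant figure)
Orange → ×10^3 multiplier
Gold → ±5% tolerance
72 × 1000 = 72000 Ω
Allowed range: 68400 Ω to 75600 Ω.
72000 Ω lies inside that range.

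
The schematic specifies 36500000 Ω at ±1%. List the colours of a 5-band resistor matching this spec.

36500000 Ω = 365 × 10^5.
3 → orange
6 → blue
5 → green
Multiplier 10^5 → green.
±1% tolerance → brown.

orange, blue, green, green, brown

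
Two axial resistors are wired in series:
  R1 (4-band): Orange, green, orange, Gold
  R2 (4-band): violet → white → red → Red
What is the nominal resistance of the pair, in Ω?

42900 Ω

R1: orange, green → 35; orange ×10^3 → 35000 Ω.
R2: violet, white → 79; red ×10^2 → 7900 Ω.
Series: 35000 + 7900 = 42900 Ω.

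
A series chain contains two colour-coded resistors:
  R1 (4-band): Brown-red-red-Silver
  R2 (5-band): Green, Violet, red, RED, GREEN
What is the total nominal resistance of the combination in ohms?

R1: brown, red → 12; red ×10^2 → 1200 Ω.
R2: green, violet, red → 572; red ×10^2 → 57200 Ω.
Series: 1200 + 57200 = 58400 Ω.

58400 Ω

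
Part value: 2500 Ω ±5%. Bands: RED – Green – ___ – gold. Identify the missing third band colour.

red

2500 Ω = 25 × 10^2.
The third band is the multiplier, 10^2, which is red.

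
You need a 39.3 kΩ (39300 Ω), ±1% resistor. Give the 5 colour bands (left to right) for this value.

39300 Ω = 393 × 10^2.
3 → orange
9 → white
3 → orange
Multiplier 10^2 → red.
±1% tolerance → brown.

orange, white, orange, red, brown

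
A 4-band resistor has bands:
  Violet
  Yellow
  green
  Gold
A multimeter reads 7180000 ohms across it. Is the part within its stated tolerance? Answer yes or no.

yes

Violet → 7 (first significant figure)
Yellow → 4 (second significant figure)
Green → ×10^5 multiplier
Gold → ±5% tolerance
74 × 100000 = 7400000 Ω
Allowed range: 7030000 Ω to 7770000 Ω.
7180000 ohms lies inside that range.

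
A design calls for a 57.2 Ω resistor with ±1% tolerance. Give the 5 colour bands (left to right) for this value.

57.2 Ω = 572 × 10^-1.
5 → green
7 → violet
2 → red
Multiplier 10^-1 → gold.
±1% tolerance → brown.

green, violet, red, gold, brown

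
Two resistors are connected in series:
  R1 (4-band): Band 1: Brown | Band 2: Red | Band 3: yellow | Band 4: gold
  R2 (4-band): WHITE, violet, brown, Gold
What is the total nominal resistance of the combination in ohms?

120970 Ω

R1: brown, red → 12; yellow ×10^4 → 120000 Ω.
R2: white, violet → 97; brown ×10 → 970 Ω.
Series: 120000 + 970 = 120970 Ω.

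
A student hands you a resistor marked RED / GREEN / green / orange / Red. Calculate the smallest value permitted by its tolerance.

249900 Ω

Red → 2 (first significant figure)
Green → 5 (second significant figure)
Green → 5 (third significant figure)
Orange → ×10^3 multiplier
Red → ±2% tolerance
255 × 1000 = 255000 Ω
Smallest = 255000 × (1 − 2/100) = 249900 Ω.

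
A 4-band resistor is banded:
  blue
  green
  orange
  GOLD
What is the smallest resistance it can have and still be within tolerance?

61750 Ω

Blue → 6 (first significant figure)
Green → 5 (second significant figure)
Orange → ×10^3 multiplier
Gold → ±5% tolerance
65 × 1000 = 65000 Ω
Smallest = 65000 × (1 − 5/100) = 61750 Ω.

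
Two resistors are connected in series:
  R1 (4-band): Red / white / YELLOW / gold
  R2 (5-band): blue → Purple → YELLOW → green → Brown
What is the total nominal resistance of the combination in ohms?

67690000 Ω

R1: red, white → 29; yellow ×10^4 → 290000 Ω.
R2: blue, violet, yellow → 674; green ×10^5 → 67400000 Ω.
Series: 290000 + 67400000 = 67690000 Ω.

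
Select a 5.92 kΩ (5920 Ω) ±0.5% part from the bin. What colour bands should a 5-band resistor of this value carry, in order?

5920 Ω = 592 × 10^1.
5 → green
9 → white
2 → red
Multiplier 10^1 → brown.
±0.5% tolerance → green.

green, white, red, brown, green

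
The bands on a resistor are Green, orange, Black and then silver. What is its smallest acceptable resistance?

47.7 Ω

Green → 5 (first significant figure)
Orange → 3 (second significant figure)
Black → ×1 multiplier
Silver → ±10% tolerance
53 × 1 = 53 Ω
Smallest = 53 × (1 − 10/100) = 47.7 Ω.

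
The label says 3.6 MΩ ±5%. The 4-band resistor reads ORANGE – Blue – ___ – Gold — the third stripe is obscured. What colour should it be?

3600000 Ω = 36 × 10^5.
The third band is the multiplier, 10^5, which is green.

green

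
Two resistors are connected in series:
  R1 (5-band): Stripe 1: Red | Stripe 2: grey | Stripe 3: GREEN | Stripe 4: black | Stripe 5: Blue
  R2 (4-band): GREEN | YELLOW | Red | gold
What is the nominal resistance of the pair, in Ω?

5685 Ω

R1: red, grey, green → 285; black ×1 → 285 Ω.
R2: green, yellow → 54; red ×10^2 → 5400 Ω.
Series: 285 + 5400 = 5685 Ω.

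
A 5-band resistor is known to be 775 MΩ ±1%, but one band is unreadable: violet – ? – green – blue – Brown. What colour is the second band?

violet

775000000 Ω = 775 × 10^6.
The second band gives digit 7 of the significand, and 7 is violet.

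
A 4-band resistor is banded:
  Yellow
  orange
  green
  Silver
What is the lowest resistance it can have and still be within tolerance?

Yellow → 4 (first significant figure)
Orange → 3 (second significant figure)
Green → ×10^5 multiplier
Silver → ±10% tolerance
43 × 100000 = 4300000 Ω
Lowest = 4300000 × (1 − 10/100) = 3870000 Ω.

3870000 Ω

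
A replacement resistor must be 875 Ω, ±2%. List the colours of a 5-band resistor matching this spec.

875 Ω = 875 × 10^0.
8 → grey
7 → violet
5 → green
Multiplier 10^0 → black.
±2% tolerance → red.

grey, violet, green, black, red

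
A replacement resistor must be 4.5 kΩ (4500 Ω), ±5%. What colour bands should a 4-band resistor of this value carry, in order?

4500 Ω = 45 × 10^2.
4 → yellow
5 → green
Multiplier 10^2 → red.
±5% tolerance → gold.

yellow, green, red, gold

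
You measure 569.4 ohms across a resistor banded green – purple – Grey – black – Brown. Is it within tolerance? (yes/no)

Green → 5 (first significant figure)
Violet → 7 (second significant figure)
Grey → 8 (third significant figure)
Black → ×1 multiplier
Brown → ±1% tolerance
578 × 1 = 578 Ω
Allowed range: 572.22 Ω to 583.78 Ω.
569.4 ohms lies outside that range.

no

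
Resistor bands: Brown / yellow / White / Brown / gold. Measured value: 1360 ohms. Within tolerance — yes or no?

Brown → 1 (first significant figure)
Yellow → 4 (second significant figure)
White → 9 (third significant figure)
Brown → ×10 multiplier
Gold → ±5% tolerance
149 × 10 = 1490 Ω
Allowed range: 1415.5 Ω to 1564.5 Ω.
1360 ohms lies outside that range.

no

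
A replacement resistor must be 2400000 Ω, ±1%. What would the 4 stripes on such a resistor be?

red, yellow, green, brown

2400000 Ω = 24 × 10^5.
2 → red
4 → yellow
Multiplier 10^5 → green.
±1% tolerance → brown.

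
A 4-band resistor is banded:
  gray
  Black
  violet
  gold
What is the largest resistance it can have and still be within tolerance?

840000000 Ω

Grey → 8 (first significant figure)
Black → 0 (second significant figure)
Violet → ×10^7 multiplier
Gold → ±5% tolerance
80 × 10000000 = 800000000 Ω
Largest = 800000000 × (1 + 5/100) = 840000000 Ω.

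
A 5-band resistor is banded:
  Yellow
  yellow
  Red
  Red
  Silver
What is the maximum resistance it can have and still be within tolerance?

48620 Ω

Yellow → 4 (first significant figure)
Yellow → 4 (second significant figure)
Red → 2 (third significant figure)
Red → ×10^2 multiplier
Silver → ±10% tolerance
442 × 100 = 44200 Ω
Maximum = 44200 × (1 + 10/100) = 48620 Ω.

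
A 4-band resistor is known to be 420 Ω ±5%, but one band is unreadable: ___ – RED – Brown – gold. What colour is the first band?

420 Ω = 42 × 10^1.
The first band gives digit 4 of the significand, and 4 is yellow.

yellow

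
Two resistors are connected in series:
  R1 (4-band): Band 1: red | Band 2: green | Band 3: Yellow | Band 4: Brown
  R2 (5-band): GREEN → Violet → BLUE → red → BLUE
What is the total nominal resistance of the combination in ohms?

R1: red, green → 25; yellow ×10^4 → 250000 Ω.
R2: green, violet, blue → 576; red ×10^2 → 57600 Ω.
Series: 250000 + 57600 = 307600 Ω.

307600 Ω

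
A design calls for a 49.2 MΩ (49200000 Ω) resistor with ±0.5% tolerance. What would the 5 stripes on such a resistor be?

49200000 Ω = 492 × 10^5.
4 → yellow
9 → white
2 → red
Multiplier 10^5 → green.
±0.5% tolerance → green.

yellow, white, red, green, green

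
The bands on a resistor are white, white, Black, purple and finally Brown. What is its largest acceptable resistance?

9999000000 Ω

White → 9 (first significant figure)
White → 9 (second significant figure)
Black → 0 (third significant figure)
Violet → ×10^7 multiplier
Brown → ±1% tolerance
990 × 10000000 = 9900000000 Ω
Largest = 9900000000 × (1 + 1/100) = 9999000000 Ω.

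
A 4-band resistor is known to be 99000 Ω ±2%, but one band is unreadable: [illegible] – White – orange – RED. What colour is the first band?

white

99000 Ω = 99 × 10^3.
The first band gives digit 9 of the significand, and 9 is white.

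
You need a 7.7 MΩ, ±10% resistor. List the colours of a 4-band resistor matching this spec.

violet, violet, green, silver

7700000 Ω = 77 × 10^5.
7 → violet
7 → violet
Multiplier 10^5 → green.
±10% tolerance → silver.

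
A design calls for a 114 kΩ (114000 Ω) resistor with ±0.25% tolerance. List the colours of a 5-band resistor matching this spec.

114000 Ω = 114 × 10^3.
1 → brown
1 → brown
4 → yellow
Multiplier 10^3 → orange.
±0.25% tolerance → blue.

brown, brown, yellow, orange, blue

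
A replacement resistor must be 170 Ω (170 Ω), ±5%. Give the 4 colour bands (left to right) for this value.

170 Ω = 17 × 10^1.
1 → brown
7 → violet
Multiplier 10^1 → brown.
±5% tolerance → gold.

brown, violet, brown, gold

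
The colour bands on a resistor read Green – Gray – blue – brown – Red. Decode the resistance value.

Green → 5 (first significant figure)
Grey → 8 (second significant figure)
Blue → 6 (third significant figure)
Brown → ×10 multiplier
586 × 10 = 5860 Ω

5860 Ω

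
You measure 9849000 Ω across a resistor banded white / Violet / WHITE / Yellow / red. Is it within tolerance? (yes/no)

White → 9 (first significant figure)
Violet → 7 (second significant figure)
White → 9 (third significant figure)
Yellow → ×10^4 multiplier
Red → ±2% tolerance
979 × 10000 = 9790000 Ω
Allowed range: 9594200 Ω to 9985800 Ω.
9849000 Ω lies inside that range.

yes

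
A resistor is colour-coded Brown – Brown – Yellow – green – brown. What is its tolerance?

The last band, brown, is the tolerance band.
Brown corresponds to ±1%.

±1%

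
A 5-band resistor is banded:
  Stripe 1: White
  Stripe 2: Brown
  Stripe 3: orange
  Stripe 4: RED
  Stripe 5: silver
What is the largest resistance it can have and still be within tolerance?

White → 9 (first significant figure)
Brown → 1 (second significant figure)
Orange → 3 (third significant figure)
Red → ×10^2 multiplier
Silver → ±10% tolerance
913 × 100 = 91300 Ω
Largest = 91300 × (1 + 10/100) = 100430 Ω.

100430 Ω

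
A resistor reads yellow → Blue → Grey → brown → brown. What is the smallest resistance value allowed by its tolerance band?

Yellow → 4 (first significant figure)
Blue → 6 (second significant figure)
Grey → 8 (third significant figure)
Brown → ×10 multiplier
Brown → ±1% tolerance
468 × 10 = 4680 Ω
Smallest = 4680 × (1 − 1/100) = 4633.2 Ω.

4633.2 Ω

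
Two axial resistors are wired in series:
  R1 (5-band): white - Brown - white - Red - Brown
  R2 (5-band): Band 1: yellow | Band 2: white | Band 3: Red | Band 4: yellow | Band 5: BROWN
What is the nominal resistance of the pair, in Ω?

R1: white, brown, white → 919; red ×10^2 → 91900 Ω.
R2: yellow, white, red → 492; yellow ×10^4 → 4920000 Ω.
Series: 91900 + 4920000 = 5011900 Ω.

5011900 Ω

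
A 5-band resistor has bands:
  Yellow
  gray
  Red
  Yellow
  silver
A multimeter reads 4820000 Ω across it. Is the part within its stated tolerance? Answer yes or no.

Yellow → 4 (first significant figure)
Grey → 8 (second significant figure)
Red → 2 (third significant figure)
Yellow → ×10^4 multiplier
Silver → ±10% tolerance
482 × 10000 = 4820000 Ω
Allowed range: 4338000 Ω to 5302000 Ω.
4820000 Ω lies inside that range.

yes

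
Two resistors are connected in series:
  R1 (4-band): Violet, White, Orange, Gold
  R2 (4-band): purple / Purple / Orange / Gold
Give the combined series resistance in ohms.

156000 Ω

R1: violet, white → 79; orange ×10^3 → 79000 Ω.
R2: violet, violet → 77; orange ×10^3 → 77000 Ω.
Series: 79000 + 77000 = 156000 Ω.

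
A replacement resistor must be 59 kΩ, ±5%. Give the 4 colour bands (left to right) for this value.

59000 Ω = 59 × 10^3.
5 → green
9 → white
Multiplier 10^3 → orange.
±5% tolerance → gold.

green, white, orange, gold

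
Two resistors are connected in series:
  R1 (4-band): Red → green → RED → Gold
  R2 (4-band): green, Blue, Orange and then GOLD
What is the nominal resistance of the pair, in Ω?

58500 Ω

R1: red, green → 25; red ×10^2 → 2500 Ω.
R2: green, blue → 56; orange ×10^3 → 56000 Ω.
Series: 2500 + 56000 = 58500 Ω.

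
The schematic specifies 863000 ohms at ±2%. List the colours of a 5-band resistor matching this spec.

863000 Ω = 863 × 10^3.
8 → grey
6 → blue
3 → orange
Multiplier 10^3 → orange.
±2% tolerance → red.

grey, blue, orange, orange, red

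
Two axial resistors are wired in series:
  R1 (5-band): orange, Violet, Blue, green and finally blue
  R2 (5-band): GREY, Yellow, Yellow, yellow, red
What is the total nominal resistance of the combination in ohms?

R1: orange, violet, blue → 376; green ×10^5 → 37600000 Ω.
R2: grey, yellow, yellow → 844; yellow ×10^4 → 8440000 Ω.
Series: 37600000 + 8440000 = 46040000 Ω.

46040000 Ω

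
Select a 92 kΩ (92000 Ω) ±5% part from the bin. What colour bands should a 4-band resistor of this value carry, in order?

92000 Ω = 92 × 10^3.
9 → white
2 → red
Multiplier 10^3 → orange.
±5% tolerance → gold.

white, red, orange, gold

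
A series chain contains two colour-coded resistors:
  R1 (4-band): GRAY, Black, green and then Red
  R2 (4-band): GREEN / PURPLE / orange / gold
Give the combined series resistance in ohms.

8057000 Ω

R1: grey, black → 80; green ×10^5 → 8000000 Ω.
R2: green, violet → 57; orange ×10^3 → 57000 Ω.
Series: 8000000 + 57000 = 8057000 Ω.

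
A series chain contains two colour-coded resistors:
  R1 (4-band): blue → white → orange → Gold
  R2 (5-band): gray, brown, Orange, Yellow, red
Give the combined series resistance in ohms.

8199000 Ω

R1: blue, white → 69; orange ×10^3 → 69000 Ω.
R2: grey, brown, orange → 813; yellow ×10^4 → 8130000 Ω.
Series: 69000 + 8130000 = 8199000 Ω.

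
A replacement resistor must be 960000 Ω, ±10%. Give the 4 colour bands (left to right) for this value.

960000 Ω = 96 × 10^4.
9 → white
6 → blue
Multiplier 10^4 → yellow.
±10% tolerance → silver.

white, blue, yellow, silver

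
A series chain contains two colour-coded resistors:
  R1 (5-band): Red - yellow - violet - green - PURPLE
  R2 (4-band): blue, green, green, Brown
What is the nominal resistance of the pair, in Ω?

R1: red, yellow, violet → 247; green ×10^5 → 24700000 Ω.
R2: blue, green → 65; green ×10^5 → 6500000 Ω.
Series: 24700000 + 6500000 = 31200000 Ω.

31200000 Ω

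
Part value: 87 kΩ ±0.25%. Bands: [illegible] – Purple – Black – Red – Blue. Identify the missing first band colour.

87000 Ω = 870 × 10^2.
The first band gives digit 8 of the significand, and 8 is grey.

grey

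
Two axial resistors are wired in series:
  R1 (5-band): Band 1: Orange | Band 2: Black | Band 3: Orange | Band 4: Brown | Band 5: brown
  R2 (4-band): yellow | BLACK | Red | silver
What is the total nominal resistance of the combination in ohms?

R1: orange, black, orange → 303; brown ×10 → 3030 Ω.
R2: yellow, black → 40; red ×10^2 → 4000 Ω.
Series: 3030 + 4000 = 7030 Ω.

7030 Ω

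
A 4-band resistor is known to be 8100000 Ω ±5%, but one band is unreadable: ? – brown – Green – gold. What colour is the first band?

8100000 Ω = 81 × 10^5.
The first band gives digit 8 of the significand, and 8 is grey.

grey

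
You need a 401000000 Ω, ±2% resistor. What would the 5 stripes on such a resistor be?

yellow, black, brown, blue, red

401000000 Ω = 401 × 10^6.
4 → yellow
0 → black
1 → brown
Multiplier 10^6 → blue.
±2% tolerance → red.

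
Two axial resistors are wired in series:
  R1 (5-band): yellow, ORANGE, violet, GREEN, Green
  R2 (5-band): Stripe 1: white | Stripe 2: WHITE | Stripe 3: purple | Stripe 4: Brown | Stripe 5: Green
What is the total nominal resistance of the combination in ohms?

43709970 Ω

R1: yellow, orange, violet → 437; green ×10^5 → 43700000 Ω.
R2: white, white, violet → 997; brown ×10 → 9970 Ω.
Series: 43700000 + 9970 = 43709970 Ω.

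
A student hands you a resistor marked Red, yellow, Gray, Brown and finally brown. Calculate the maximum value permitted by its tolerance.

2504.8 Ω

Red → 2 (first significant figure)
Yellow → 4 (second significant figure)
Grey → 8 (third significant figure)
Brown → ×10 multiplier
Brown → ±1% tolerance
248 × 10 = 2480 Ω
Maximum = 2480 × (1 + 1/100) = 2504.8 Ω.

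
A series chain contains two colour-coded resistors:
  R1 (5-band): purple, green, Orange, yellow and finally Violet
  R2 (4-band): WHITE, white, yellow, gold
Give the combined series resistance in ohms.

R1: violet, green, orange → 753; yellow ×10^4 → 7530000 Ω.
R2: white, white → 99; yellow ×10^4 → 990000 Ω.
Series: 7530000 + 990000 = 8520000 Ω.

8520000 Ω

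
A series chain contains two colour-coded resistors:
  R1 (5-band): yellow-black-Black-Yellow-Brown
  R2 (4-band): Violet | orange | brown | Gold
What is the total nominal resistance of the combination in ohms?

4000730 Ω

R1: yellow, black, black → 400; yellow ×10^4 → 4000000 Ω.
R2: violet, orange → 73; brown ×10 → 730 Ω.
Series: 4000000 + 730 = 4000730 Ω.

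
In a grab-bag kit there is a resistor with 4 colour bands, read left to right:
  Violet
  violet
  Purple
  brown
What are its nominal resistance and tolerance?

Violet → 7 (first significant figure)
Violet → 7 (second significant figure)
Violet → ×10^7 multiplier
Brown → ±1% tolerance
77 × 10000000 = 770000000 Ω

770000000 Ω ±1%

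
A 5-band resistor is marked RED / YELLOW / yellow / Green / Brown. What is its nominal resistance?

24400000 Ω

Red → 2 (first significant figure)
Yellow → 4 (second significant figure)
Yellow → 4 (third significant figure)
Green → ×10^5 multiplier
244 × 100000 = 24400000 Ω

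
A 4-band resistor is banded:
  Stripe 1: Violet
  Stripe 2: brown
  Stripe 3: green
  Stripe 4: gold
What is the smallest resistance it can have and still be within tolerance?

6745000 Ω

Violet → 7 (first significant figure)
Brown → 1 (second significant figure)
Green → ×10^5 multiplier
Gold → ±5% tolerance
71 × 100000 = 7100000 Ω
Smallest = 7100000 × (1 − 5/100) = 6745000 Ω.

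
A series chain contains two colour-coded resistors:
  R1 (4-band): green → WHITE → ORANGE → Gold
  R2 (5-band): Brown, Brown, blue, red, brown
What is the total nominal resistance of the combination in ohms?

70600 Ω

R1: green, white → 59; orange ×10^3 → 59000 Ω.
R2: brown, brown, blue → 116; red ×10^2 → 11600 Ω.
Series: 59000 + 11600 = 70600 Ω.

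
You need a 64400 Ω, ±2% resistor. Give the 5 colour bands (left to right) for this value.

blue, yellow, yellow, red, red

64400 Ω = 644 × 10^2.
6 → blue
4 → yellow
4 → yellow
Multiplier 10^2 → red.
±2% tolerance → red.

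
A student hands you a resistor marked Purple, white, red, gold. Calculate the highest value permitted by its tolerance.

Violet → 7 (first significant figure)
White → 9 (second significant figure)
Red → ×10^2 multiplier
Gold → ±5% tolerance
79 × 100 = 7900 Ω
Highest = 7900 × (1 + 5/100) = 8295 Ω.

8295 Ω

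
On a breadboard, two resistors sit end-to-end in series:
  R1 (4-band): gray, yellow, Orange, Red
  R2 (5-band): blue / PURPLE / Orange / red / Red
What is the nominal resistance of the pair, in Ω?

R1: grey, yellow → 84; orange ×10^3 → 84000 Ω.
R2: blue, violet, orange → 673; red ×10^2 → 67300 Ω.
Series: 84000 + 67300 = 151300 Ω.

151300 Ω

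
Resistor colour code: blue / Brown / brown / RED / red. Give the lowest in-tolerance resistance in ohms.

59878 Ω

Blue → 6 (first significant figure)
Brown → 1 (second significant figure)
Brown → 1 (third significant figure)
Red → ×10^2 multiplier
Red → ±2% tolerance
611 × 100 = 61100 Ω
Lowest = 61100 × (1 − 2/100) = 59878 Ω.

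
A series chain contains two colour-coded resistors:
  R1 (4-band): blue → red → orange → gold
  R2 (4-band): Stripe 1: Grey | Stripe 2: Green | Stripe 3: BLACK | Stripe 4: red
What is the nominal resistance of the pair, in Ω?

R1: blue, red → 62; orange ×10^3 → 62000 Ω.
R2: grey, green → 85; black ×1 → 85 Ω.
Series: 62000 + 85 = 62085 Ω.

62085 Ω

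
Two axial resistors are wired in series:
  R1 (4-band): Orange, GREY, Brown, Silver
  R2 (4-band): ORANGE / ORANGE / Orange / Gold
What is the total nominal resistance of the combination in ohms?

33380 Ω

R1: orange, grey → 38; brown ×10 → 380 Ω.
R2: orange, orange → 33; orange ×10^3 → 33000 Ω.
Series: 380 + 33000 = 33380 Ω.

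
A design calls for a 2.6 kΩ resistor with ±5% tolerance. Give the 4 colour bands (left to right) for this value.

red, blue, red, gold

2600 Ω = 26 × 10^2.
2 → red
6 → blue
Multiplier 10^2 → red.
±5% tolerance → gold.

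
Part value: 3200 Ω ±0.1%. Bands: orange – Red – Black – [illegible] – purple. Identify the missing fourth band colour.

brown

3200 Ω = 320 × 10^1.
The fourth band is the multiplier, 10^1, which is brown.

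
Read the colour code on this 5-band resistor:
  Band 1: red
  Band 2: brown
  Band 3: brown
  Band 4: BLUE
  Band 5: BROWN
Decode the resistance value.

Red → 2 (first significant figure)
Brown → 1 (second significant figure)
Brown → 1 (third significant figure)
Blue → ×10^6 multiplier
211 × 1000000 = 211000000 Ω

211000000 Ω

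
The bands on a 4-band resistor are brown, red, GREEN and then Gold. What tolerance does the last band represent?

The last band, gold, is the tolerance band.
Gold corresponds to ±5%.

±5%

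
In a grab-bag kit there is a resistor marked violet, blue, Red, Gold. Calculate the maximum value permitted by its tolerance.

7980 Ω

Violet → 7 (first significant figure)
Blue → 6 (second significant figure)
Red → ×10^2 multiplier
Gold → ±5% tolerance
76 × 100 = 7600 Ω
Maximum = 7600 × (1 + 5/100) = 7980 Ω.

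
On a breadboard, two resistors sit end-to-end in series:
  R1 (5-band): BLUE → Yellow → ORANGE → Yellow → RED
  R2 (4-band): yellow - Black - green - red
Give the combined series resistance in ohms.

10430000 Ω

R1: blue, yellow, orange → 643; yellow ×10^4 → 6430000 Ω.
R2: yellow, black → 40; green ×10^5 → 4000000 Ω.
Series: 6430000 + 4000000 = 10430000 Ω.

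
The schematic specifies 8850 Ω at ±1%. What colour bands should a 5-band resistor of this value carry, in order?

grey, grey, green, brown, brown

8850 Ω = 885 × 10^1.
8 → grey
8 → grey
5 → green
Multiplier 10^1 → brown.
±1% tolerance → brown.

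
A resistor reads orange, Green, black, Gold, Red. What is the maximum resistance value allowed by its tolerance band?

Orange → 3 (first significant figure)
Green → 5 (second significant figure)
Black → 0 (third significant figure)
Gold → ×0.1 multiplier
Red → ±2% tolerance
350 × 0.1 = 35 Ω
Maximum = 35 × (1 + 2/100) = 35.7 Ω.

35.7 Ω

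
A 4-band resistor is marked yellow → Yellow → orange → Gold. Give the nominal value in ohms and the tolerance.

Yellow → 4 (first significant figure)
Yellow → 4 (second significant figure)
Orange → ×10^3 multiplier
Gold → ±5% tolerance
44 × 1000 = 44000 Ω

44000 Ω ±5%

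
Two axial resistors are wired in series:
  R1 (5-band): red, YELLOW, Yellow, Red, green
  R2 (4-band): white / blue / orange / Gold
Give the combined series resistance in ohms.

R1: red, yellow, yellow → 244; red ×10^2 → 24400 Ω.
R2: white, blue → 96; orange ×10^3 → 96000 Ω.
Series: 24400 + 96000 = 120400 Ω.

120400 Ω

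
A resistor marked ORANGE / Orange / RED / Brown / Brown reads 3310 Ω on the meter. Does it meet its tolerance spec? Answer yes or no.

Orange → 3 (first significant figure)
Orange → 3 (second significant figure)
Red → 2 (third significant figure)
Brown → ×10 multiplier
Brown → ±1% tolerance
332 × 10 = 3320 Ω
Allowed range: 3286.8 Ω to 3353.2 Ω.
3310 Ω lies inside that range.

yes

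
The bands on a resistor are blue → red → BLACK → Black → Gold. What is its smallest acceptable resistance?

Blue → 6 (first significant figure)
Red → 2 (second significant figure)
Black → 0 (third significant figure)
Black → ×1 multiplier
Gold → ±5% tolerance
620 × 1 = 620 Ω
Smallest = 620 × (1 − 5/100) = 589 Ω.

589 Ω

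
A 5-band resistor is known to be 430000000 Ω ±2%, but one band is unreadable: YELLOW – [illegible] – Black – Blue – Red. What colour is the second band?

430000000 Ω = 430 × 10^6.
The second band gives digit 3 of the significand, and 3 is orange.

orange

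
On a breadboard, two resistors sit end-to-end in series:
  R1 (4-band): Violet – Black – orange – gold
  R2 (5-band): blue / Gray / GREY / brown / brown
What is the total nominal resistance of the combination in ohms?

76880 Ω

R1: violet, black → 70; orange ×10^3 → 70000 Ω.
R2: blue, grey, grey → 688; brown ×10 → 6880 Ω.
Series: 70000 + 6880 = 76880 Ω.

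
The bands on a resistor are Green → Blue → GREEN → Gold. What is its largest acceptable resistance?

5880000 Ω

Green → 5 (first significant figure)
Blue → 6 (second significant figure)
Green → ×10^5 multiplier
Gold → ±5% tolerance
56 × 100000 = 5600000 Ω
Largest = 5600000 × (1 + 5/100) = 5880000 Ω.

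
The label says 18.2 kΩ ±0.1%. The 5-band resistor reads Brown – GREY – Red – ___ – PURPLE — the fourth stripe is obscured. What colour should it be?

18200 Ω = 182 × 10^2.
The fourth band is the multiplier, 10^2, which is red.

red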